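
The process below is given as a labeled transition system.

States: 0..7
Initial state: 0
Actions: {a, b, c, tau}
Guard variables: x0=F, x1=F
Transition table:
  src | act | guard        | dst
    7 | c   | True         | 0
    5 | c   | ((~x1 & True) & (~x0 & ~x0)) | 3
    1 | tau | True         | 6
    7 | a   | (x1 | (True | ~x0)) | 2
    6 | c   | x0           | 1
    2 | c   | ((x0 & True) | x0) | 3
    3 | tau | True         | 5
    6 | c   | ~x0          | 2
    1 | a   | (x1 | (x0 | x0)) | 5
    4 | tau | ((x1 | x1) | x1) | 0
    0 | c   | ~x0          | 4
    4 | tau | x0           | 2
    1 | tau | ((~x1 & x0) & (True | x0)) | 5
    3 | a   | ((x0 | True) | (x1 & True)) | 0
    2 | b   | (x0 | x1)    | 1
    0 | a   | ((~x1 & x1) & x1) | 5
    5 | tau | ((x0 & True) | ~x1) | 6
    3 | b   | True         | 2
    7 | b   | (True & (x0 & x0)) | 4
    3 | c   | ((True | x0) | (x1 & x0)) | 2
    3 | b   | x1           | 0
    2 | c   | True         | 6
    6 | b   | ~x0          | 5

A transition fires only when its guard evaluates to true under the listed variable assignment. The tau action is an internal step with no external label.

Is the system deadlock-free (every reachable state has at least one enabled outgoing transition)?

R = {0,4}
  0: c→4  [1 exit(s)]
  4: ∅  [no exit]
trace reaching 4: c

Answer: DEADLOCK at state 4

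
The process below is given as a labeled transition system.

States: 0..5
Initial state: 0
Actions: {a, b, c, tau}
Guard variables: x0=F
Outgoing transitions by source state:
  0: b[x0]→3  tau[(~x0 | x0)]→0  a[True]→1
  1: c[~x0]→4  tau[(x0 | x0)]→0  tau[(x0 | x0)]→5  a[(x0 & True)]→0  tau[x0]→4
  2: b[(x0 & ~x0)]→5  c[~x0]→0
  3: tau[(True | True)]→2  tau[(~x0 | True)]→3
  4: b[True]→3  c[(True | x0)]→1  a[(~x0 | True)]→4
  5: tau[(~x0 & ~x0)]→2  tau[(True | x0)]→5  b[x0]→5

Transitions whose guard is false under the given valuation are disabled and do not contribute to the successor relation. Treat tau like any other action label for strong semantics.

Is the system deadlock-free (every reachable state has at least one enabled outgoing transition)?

R = {0,1,2,3,4}
  0: a→1  tau→0  [2 out]
  1: c→4  [1 out]
  2: c→0  [1 out]
  3: tau→2  tau→3  [2 out]
  4: a→4  b→3  c→1  [3 out]

Answer: DEADLOCK-FREE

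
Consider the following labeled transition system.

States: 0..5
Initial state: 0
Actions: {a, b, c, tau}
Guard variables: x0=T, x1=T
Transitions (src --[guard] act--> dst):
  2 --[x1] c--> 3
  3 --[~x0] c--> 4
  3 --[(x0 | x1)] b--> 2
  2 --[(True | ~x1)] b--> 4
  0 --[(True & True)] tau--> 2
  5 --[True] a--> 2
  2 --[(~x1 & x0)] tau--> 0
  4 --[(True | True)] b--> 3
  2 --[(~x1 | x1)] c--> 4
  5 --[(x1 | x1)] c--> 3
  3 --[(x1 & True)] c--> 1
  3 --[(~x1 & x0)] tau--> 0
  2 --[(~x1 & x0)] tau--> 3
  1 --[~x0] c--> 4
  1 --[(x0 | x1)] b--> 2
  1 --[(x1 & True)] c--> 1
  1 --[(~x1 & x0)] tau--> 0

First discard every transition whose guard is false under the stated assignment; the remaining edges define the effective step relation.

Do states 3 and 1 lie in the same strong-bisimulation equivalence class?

Bisimulation quotient by refinement:
  round 0: {{0,1,2,3,4,5}}
  round 1: {{0},{1,2,3},{4},{5}}
  round 2: {{0},{1,3},{2},{4},{5}}
stable after 3 split(s): 5 block(s)
[3]={1,3}  [1]={1,3}

Answer: BISIMILAR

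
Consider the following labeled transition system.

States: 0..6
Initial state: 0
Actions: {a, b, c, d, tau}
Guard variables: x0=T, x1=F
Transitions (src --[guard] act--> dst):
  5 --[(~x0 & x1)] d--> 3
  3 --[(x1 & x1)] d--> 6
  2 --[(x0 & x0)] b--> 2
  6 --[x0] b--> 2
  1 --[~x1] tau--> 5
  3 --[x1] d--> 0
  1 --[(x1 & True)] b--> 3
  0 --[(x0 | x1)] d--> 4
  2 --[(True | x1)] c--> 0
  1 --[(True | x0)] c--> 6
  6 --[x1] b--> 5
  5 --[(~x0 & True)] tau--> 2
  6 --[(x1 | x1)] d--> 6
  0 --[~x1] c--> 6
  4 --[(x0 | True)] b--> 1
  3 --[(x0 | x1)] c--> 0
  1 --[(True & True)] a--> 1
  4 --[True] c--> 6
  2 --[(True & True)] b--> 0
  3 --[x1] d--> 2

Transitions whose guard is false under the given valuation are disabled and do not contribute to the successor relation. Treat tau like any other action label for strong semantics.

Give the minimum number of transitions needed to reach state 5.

Breadth-first toward 5:
  L0 = {0}
  L1 = {4,6}
  L2 = {1,2}
  L3 = {5}
5 enters at depth 3; path d·b·tau

Answer: 3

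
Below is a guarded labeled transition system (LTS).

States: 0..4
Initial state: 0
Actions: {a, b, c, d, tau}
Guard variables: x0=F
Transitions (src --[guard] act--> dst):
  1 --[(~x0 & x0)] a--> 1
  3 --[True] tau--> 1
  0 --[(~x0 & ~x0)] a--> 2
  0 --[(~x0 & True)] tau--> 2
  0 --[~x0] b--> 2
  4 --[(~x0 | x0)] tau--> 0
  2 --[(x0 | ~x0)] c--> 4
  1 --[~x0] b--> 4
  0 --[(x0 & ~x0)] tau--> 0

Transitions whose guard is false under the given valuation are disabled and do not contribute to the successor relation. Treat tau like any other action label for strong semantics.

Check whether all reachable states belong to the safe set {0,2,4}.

Safe = {0,2,4}
Reach set: {0,2,4}
  0: ok
  2: ok
  4: ok

Answer: INVARIANT HOLDS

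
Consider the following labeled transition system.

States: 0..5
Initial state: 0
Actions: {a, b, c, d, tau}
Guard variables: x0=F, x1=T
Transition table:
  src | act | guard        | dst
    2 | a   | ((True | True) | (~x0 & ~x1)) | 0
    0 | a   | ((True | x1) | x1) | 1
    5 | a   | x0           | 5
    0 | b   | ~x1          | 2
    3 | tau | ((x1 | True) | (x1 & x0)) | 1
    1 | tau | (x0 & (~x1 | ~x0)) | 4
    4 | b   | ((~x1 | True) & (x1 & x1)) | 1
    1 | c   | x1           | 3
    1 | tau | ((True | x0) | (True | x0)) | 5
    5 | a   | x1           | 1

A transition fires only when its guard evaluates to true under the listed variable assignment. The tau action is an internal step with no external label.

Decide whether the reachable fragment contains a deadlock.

R = {0,1,3,5}
  0: a→1  [1 exit(s)]
  1: c→3  tau→5  [2 exit(s)]
  3: tau→1  [1 exit(s)]
  5: a→1  [1 exit(s)]

Answer: DEADLOCK-FREE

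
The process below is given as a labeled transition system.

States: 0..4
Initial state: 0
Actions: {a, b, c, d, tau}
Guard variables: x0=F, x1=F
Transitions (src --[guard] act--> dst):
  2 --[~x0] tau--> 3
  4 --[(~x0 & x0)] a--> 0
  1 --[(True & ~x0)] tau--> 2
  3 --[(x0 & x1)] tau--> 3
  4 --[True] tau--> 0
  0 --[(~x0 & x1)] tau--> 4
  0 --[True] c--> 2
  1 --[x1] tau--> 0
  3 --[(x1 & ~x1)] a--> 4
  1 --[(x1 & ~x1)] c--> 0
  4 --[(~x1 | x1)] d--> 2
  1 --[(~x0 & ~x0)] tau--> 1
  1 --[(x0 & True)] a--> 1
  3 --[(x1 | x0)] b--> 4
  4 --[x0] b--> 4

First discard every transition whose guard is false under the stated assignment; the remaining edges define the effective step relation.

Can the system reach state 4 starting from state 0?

Guard filter leaves 6 enabled edge(s).
L0 = {0}
L1 = {2}  now seen {0,2}
L2 = {3}  now seen {0,2,3}
R = {0,2,3}

Answer: UNREACHABLE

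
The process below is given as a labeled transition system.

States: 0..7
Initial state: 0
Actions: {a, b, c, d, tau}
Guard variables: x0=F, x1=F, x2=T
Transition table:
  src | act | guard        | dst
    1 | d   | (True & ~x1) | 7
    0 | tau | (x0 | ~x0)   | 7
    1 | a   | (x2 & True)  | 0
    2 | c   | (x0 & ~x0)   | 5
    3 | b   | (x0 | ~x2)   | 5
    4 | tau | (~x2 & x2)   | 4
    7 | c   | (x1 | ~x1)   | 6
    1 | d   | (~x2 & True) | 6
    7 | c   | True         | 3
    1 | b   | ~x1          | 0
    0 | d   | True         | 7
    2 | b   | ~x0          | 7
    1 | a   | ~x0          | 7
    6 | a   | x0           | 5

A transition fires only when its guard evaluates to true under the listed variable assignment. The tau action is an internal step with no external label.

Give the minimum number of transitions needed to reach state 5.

Layered search for 5:
  Layer 0: {0}
  Layer 1: {7}
  Layer 2: {3,6}
5 never appears.

Answer: UNREACHABLE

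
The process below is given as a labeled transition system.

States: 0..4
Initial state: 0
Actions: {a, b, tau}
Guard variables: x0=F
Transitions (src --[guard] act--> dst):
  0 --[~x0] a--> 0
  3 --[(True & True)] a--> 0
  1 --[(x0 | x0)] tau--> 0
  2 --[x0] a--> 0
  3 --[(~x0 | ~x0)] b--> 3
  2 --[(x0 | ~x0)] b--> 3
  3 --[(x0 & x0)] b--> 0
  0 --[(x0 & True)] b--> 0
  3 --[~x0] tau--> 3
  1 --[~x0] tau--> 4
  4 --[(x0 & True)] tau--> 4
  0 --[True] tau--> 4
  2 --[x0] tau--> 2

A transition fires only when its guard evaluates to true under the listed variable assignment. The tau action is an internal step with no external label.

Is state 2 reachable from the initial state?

Answer: UNREACHABLE

Analysis:
7 transition(s) survive guard evaluation.
depth 0: {0}
depth 1: {4}  cumulative {0,4}
R = {0,4}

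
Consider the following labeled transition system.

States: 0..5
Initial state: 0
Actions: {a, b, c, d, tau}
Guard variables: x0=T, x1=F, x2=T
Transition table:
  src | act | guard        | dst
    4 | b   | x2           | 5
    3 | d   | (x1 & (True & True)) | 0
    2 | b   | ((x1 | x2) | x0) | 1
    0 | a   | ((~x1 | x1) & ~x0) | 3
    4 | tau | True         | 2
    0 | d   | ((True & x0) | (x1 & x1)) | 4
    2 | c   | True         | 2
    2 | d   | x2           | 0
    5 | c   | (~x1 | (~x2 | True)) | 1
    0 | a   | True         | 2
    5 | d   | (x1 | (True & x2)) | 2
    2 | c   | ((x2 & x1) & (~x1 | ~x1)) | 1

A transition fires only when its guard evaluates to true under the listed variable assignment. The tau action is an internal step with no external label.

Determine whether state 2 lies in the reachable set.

After dropping false guards: 9 live edges.
depth 0: {0}
depth 1: {2,4}  now seen {0,2,4}
depth 2: {1,5}  now seen {0,1,2,4,5}
R = {0,1,2,4,5}
witness 2: a

Answer: REACHABLE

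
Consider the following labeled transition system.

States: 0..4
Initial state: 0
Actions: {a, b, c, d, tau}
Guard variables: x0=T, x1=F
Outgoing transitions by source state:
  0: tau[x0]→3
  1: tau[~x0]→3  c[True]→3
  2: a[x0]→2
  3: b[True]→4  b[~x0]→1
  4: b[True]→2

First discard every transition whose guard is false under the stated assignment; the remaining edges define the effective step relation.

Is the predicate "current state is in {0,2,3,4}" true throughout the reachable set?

Allowed set {0,2,3,4}
Reachable = {0,2,3,4}
  0: ok
  2: ok
  3: ok
  4: ok

Answer: INVARIANT HOLDS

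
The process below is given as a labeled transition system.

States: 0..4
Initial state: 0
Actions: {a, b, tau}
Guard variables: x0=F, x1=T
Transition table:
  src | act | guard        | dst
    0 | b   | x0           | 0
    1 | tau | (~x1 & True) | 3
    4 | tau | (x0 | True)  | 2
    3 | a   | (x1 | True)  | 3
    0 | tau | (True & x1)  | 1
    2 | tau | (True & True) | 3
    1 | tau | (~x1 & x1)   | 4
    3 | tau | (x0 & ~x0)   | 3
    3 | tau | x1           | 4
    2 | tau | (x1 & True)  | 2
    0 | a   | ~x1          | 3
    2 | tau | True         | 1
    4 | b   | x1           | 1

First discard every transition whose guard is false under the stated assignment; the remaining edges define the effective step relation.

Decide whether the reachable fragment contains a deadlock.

Answer: DEADLOCK at state 1

Trace:
R = {0,1}
  0: tau→1  [1 exit(s)]
  1: ∅  [STUCK]
witness 1: tau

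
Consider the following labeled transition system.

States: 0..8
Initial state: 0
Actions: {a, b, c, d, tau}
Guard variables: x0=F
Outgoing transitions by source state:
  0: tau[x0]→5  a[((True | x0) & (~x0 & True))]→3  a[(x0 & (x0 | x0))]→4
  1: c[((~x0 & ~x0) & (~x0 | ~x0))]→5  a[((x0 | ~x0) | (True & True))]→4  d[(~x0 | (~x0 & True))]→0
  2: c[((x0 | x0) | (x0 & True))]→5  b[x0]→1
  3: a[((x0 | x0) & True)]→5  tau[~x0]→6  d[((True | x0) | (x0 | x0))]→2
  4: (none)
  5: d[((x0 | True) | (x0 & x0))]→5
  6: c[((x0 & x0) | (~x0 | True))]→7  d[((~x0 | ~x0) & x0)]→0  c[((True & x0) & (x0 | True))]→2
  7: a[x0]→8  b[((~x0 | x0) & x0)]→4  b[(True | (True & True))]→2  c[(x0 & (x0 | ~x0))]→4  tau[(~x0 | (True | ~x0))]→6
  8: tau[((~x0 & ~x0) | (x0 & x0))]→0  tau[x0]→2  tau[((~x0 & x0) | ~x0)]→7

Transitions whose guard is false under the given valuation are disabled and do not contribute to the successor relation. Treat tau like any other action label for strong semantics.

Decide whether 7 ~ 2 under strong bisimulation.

Answer: NOT BISIMILAR

Analysis:
Refine partition for ~:
  P[0] = {{0,1,2,3,4,5,6,7,8}}
  P[1] = {{0},{1},{2,4},{3},{5},{6},{7},{8}}
stable after 2 split(s): 8 block(s)
7∈{7}, 2∈{2,4}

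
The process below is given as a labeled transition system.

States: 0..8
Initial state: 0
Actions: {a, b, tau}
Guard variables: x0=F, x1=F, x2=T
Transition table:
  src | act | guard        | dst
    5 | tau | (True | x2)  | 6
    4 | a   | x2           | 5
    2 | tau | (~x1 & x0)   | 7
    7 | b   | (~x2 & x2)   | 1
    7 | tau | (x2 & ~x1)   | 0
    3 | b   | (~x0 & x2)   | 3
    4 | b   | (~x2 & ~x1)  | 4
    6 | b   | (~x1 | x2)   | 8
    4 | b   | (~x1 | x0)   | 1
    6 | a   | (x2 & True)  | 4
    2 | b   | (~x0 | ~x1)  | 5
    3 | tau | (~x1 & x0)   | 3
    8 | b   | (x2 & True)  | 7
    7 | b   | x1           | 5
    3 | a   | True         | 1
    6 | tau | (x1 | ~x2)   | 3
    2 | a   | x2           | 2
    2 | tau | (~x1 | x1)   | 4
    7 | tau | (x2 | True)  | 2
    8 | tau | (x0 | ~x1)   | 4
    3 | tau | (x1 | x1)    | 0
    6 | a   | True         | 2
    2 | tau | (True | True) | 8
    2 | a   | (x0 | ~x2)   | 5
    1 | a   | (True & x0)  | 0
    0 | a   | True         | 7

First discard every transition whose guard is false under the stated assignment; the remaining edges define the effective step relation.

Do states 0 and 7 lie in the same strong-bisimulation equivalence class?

Bisimulation quotient by refinement:
  π0 = {{0,1,2,3,4,5,6,7,8}}
  π1 = {{0},{1},{2},{3,4,6},{5,7},{8}}
  π2 = {{0},{1},{2},{3},{4},{5},{6},{7},{8}}
9 equivalence class(es) (converged in 3)
class of 0: {0}; class of 7: {7}

Answer: NOT BISIMILAR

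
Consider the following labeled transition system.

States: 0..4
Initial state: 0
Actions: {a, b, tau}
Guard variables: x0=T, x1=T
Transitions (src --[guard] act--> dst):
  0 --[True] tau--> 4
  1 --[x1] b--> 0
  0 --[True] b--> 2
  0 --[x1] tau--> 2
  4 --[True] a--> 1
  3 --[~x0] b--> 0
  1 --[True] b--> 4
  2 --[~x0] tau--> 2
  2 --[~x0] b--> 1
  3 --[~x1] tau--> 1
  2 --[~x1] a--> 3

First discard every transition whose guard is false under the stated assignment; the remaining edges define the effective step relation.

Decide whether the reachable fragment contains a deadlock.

Reachable = {0,1,2,4}
  0: b→2  tau→2  tau→4  [3 out]
  1: b→0  b→4  [2 out]
  2: ∅  [no exit]
  4: a→1  [1 out]
trace reaching 2: tau

Answer: DEADLOCK at state 2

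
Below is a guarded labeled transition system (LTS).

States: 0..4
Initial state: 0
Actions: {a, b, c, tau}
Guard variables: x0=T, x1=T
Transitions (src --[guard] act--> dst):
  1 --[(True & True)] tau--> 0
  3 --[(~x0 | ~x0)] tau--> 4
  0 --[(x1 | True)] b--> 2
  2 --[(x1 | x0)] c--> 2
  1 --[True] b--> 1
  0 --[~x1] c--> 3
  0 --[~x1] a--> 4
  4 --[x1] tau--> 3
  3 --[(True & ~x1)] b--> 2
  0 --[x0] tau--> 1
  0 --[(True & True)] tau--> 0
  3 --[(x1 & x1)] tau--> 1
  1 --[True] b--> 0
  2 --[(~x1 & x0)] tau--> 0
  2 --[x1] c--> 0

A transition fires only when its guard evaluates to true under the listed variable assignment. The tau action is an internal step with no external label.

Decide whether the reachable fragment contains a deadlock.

R = {0,1,2}
  0: b→2  tau→0  tau→1  [deg 3]
  1: b→0  b→1  tau→0  [deg 3]
  2: c→0  c→2  [deg 2]

Answer: DEADLOCK-FREE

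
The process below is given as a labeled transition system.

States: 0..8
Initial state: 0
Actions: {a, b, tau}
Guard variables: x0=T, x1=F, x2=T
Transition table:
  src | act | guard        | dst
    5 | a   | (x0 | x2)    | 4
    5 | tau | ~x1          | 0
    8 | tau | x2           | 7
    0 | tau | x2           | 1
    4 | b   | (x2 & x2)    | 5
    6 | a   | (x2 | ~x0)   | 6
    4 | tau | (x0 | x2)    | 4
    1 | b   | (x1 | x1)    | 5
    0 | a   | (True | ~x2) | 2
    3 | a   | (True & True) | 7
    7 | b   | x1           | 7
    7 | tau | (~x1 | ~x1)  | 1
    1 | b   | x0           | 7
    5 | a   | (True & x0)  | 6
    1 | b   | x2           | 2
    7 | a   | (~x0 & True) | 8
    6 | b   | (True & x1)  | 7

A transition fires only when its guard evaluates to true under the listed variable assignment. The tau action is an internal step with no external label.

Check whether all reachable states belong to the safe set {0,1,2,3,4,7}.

Answer: INVARIANT HOLDS

Analysis:
Safe = {0,1,2,3,4,7}
R = {0,1,2,7}
  0: safe
  1: safe
  2: safe
  7: safe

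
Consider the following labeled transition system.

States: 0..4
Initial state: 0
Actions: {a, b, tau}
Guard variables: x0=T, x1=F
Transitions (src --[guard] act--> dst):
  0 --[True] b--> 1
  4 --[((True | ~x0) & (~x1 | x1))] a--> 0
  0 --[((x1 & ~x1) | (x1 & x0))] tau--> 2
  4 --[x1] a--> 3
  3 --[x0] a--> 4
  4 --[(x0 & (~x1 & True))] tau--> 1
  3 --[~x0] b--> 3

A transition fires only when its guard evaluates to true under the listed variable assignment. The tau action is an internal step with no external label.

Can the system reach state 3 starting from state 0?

Answer: UNREACHABLE

Working:
Guard filter leaves 4 enabled edge(s).
depth 0: {0}
depth 1: {1}  cumulative {0,1}
Reachable = {0,1}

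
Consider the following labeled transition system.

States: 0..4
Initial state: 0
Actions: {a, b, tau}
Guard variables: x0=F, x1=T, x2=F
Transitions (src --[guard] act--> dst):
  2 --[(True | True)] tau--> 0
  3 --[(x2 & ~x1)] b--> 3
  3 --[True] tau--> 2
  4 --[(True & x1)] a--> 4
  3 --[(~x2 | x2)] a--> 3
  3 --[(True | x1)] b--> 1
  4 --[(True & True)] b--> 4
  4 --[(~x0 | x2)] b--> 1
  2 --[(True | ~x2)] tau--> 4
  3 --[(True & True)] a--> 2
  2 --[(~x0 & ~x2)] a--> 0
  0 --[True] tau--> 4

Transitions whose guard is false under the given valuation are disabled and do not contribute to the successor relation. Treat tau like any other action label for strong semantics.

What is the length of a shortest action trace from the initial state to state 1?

Answer: 2

Analysis:
Layered search for 1:
  L0 = {0}
  L1 = {4}
  L2 = {1}
1 enters at depth 2; path tau·b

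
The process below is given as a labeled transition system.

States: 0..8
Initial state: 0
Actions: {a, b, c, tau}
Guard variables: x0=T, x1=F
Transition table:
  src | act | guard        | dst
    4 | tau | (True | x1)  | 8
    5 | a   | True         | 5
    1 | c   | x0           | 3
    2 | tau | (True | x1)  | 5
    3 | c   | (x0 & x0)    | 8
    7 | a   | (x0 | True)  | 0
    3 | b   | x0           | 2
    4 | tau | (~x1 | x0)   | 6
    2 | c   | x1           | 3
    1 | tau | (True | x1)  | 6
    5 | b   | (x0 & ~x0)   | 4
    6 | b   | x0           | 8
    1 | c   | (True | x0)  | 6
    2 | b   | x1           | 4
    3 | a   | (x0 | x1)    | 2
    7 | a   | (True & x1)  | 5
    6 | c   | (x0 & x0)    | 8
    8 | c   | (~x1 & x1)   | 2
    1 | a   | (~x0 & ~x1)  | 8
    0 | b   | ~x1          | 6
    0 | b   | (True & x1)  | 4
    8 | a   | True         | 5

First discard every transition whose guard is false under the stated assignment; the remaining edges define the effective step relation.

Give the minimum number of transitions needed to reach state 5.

Answer: 3

Analysis:
BFS to 5:
  depth 0: {0}
  depth 1: {6}
  depth 2: {8}
  depth 3: {5}
first hit 5 at d=3 via b·b·a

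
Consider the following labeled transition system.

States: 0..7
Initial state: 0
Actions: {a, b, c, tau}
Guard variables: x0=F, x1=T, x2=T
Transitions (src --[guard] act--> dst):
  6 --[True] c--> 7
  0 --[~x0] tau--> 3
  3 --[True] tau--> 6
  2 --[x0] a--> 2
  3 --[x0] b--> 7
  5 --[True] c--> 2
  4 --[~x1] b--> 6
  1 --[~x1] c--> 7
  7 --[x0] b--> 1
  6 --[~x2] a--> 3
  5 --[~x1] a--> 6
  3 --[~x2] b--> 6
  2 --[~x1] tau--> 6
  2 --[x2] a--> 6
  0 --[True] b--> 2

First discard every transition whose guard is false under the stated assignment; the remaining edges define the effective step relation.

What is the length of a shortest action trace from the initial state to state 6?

Layered search for 6:
  depth 0: {0}
  depth 1: {2,3}
  depth 2: {6}
6 enters at depth 2; path b·a

Answer: 2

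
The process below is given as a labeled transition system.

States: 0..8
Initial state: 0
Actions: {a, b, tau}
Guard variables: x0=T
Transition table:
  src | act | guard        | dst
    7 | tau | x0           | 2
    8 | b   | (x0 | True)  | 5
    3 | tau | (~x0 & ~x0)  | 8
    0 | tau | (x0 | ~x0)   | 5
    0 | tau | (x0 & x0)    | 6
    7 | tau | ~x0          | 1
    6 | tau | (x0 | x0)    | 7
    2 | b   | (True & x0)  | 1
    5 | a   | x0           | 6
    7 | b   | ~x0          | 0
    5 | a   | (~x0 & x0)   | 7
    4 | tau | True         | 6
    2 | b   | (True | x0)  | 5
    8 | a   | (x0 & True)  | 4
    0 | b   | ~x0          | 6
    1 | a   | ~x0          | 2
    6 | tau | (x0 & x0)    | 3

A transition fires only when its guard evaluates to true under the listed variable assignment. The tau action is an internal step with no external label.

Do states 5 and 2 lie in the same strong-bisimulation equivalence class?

Answer: NOT BISIMILAR

Analysis:
Compute ~ classes (split until stable):
  round 0: {{0,1,2,3,4,5,6,7,8}}
  round 1: {{0,4,6,7},{1,3},{2},{5},{8}}
  round 2: {{0},{1,3},{2},{4},{5},{6},{7},{8}}
stable after 3 split(s): 8 block(s)
class of 5: {5}; class of 2: {2}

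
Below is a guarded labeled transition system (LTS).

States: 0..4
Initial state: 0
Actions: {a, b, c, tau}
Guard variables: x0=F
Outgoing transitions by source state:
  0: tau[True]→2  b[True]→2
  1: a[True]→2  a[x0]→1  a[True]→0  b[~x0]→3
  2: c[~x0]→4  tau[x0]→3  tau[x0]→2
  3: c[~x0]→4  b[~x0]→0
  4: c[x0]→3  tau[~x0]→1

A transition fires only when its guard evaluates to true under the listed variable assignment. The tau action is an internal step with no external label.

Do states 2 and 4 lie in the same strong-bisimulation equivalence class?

Answer: NOT BISIMILAR

Trace:
Refine partition for ~:
  round 0: {{0,1,2,3,4}}
  round 1: {{0},{1},{2},{3},{4}}
Fixed point at round 2; 5 class(es).
2∈{2}, 4∈{4}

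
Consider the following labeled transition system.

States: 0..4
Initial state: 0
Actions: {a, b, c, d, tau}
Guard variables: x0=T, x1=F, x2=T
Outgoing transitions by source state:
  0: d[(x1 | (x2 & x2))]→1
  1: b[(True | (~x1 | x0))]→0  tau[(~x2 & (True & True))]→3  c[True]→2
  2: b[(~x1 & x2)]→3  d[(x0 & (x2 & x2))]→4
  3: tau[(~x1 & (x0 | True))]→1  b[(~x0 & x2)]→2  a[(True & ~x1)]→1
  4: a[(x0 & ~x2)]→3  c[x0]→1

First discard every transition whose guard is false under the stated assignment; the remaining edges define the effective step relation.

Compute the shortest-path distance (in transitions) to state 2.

BFS to 2:
  L0 = {0}
  L1 = {1}
  L2 = {2}
first hit 2 at d=2 via d·c

Answer: 2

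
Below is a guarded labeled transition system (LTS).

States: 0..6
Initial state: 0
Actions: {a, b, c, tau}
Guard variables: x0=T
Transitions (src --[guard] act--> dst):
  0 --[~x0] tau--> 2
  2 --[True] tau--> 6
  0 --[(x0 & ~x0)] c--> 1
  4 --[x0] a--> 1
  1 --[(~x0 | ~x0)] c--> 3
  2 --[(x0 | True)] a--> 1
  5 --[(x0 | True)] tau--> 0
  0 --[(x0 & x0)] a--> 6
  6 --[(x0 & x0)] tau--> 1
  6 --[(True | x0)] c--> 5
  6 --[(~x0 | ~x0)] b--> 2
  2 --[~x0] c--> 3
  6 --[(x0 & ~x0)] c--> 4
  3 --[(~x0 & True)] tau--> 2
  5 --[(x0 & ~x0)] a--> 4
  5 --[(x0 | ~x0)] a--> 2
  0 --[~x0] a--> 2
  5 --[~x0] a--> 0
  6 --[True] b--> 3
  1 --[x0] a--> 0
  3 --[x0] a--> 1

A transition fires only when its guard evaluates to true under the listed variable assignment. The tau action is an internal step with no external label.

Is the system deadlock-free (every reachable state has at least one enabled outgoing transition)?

Answer: DEADLOCK-FREE

Working:
R = {0,1,2,3,5,6}
  0: a→6  [1 exit(s)]
  1: a→0  [1 exit(s)]
  2: a→1  tau→6  [2 exit(s)]
  3: a→1  [1 exit(s)]
  5: a→2  tau→0  [2 exit(s)]
  6: b→3  c→5  tau→1  [3 exit(s)]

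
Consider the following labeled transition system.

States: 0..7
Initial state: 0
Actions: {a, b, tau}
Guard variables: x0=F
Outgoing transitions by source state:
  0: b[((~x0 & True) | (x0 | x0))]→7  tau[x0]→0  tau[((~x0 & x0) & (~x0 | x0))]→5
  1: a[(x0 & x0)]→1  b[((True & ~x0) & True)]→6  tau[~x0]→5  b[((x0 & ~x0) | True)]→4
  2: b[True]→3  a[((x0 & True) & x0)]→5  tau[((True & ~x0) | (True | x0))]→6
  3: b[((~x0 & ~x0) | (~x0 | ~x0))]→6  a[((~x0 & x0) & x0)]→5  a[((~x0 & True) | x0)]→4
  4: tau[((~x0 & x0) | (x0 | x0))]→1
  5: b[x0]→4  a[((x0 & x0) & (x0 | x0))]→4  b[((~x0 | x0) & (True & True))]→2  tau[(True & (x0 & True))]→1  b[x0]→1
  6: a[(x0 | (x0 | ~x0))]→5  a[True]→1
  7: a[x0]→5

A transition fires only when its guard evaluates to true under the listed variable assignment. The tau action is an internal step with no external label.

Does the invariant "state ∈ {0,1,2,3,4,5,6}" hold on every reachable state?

Answer: INVARIANT VIOLATED at state 7

Working:
Allowed set {0,1,2,3,4,5,6}
Reachable = {0,7}
  0: ok
  7: ✗ unsafe
witness against invariant: b → 7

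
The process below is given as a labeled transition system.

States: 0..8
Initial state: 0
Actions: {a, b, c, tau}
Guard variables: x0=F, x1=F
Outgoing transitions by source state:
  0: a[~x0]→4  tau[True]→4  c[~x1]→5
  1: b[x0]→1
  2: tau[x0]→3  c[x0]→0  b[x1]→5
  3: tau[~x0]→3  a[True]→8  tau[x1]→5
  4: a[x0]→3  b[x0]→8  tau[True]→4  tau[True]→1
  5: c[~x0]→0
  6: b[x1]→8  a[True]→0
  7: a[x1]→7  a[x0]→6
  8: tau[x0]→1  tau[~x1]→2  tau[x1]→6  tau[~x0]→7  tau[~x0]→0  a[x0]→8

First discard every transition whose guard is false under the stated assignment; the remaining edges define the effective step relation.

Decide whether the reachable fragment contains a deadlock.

R = {0,1,4,5}
  0: a→4  c→5  tau→4  [3 out]
  1: ∅  [STUCK]
  4: tau→1  tau→4  [2 out]
  5: c→0  [1 out]
trace reaching 1: a·tau

Answer: DEADLOCK at state 1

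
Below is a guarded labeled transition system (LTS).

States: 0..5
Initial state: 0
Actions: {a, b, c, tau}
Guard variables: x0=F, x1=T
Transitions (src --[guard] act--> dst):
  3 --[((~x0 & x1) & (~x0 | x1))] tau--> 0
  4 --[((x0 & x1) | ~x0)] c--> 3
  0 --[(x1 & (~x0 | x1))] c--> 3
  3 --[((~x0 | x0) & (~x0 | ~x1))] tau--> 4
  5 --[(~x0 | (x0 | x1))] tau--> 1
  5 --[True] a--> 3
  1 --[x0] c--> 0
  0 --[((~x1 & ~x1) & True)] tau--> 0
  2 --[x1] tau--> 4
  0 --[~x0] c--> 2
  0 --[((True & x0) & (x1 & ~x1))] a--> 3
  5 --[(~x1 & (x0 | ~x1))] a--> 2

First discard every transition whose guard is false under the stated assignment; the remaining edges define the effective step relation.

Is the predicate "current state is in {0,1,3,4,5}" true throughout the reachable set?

Safe = {0,1,3,4,5}
R = {0,2,3,4}
  0: ✓
  2: outside
  3: ✓
  4: ✓
witness against invariant: c → 2

Answer: INVARIANT VIOLATED at state 2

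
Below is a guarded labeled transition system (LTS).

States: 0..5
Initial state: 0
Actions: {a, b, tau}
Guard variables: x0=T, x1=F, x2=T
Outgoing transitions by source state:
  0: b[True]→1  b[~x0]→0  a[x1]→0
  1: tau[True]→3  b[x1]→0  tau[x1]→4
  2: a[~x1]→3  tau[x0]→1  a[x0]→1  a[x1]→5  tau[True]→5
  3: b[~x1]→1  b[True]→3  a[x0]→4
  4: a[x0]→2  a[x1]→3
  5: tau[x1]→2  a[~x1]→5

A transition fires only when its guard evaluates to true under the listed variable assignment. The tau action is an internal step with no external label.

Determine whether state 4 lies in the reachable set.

11 transition(s) survive guard evaluation.
depth 0: {0}
depth 1: {1}  total {0,1}
depth 2: {3}  total {0,1,3}
depth 3: {4}  total {0,1,3,4}
depth 4: {2}  total {0,1,2,3,4}
depth 5: {5}  total {0,1,2,3,4,5}
Reachable = {0,1,2,3,4,5}
Path to 4: b·tau·a

Answer: REACHABLE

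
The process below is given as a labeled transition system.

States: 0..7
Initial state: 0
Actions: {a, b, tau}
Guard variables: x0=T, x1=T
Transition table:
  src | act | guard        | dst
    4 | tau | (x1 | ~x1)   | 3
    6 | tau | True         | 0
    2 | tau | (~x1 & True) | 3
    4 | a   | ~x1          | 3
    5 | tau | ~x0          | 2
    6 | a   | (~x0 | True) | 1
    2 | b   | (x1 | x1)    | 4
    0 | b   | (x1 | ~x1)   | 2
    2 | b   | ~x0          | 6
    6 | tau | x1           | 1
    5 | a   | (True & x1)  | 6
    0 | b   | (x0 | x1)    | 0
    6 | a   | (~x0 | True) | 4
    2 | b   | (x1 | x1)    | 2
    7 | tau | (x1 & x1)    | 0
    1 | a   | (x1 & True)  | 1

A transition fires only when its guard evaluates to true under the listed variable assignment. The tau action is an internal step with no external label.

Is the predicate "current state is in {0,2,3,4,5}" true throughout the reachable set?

Answer: INVARIANT HOLDS

Trace:
Allowed set {0,2,3,4,5}
Reachable = {0,2,3,4}
  0: ✓
  2: ✓
  3: ✓
  4: ✓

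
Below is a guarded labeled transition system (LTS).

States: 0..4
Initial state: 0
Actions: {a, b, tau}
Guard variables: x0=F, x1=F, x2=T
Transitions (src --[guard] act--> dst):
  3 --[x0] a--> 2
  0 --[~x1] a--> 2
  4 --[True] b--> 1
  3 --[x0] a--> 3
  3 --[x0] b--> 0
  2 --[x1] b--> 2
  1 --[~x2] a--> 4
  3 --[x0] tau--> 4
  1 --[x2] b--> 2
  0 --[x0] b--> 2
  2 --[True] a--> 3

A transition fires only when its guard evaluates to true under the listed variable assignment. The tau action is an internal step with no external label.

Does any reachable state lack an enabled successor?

Reach set: {0,2,3}
  0: a→2  [1 exit(s)]
  2: a→3  [1 exit(s)]
  3: ∅  [no exit]
trace reaching 3: a·a

Answer: DEADLOCK at state 3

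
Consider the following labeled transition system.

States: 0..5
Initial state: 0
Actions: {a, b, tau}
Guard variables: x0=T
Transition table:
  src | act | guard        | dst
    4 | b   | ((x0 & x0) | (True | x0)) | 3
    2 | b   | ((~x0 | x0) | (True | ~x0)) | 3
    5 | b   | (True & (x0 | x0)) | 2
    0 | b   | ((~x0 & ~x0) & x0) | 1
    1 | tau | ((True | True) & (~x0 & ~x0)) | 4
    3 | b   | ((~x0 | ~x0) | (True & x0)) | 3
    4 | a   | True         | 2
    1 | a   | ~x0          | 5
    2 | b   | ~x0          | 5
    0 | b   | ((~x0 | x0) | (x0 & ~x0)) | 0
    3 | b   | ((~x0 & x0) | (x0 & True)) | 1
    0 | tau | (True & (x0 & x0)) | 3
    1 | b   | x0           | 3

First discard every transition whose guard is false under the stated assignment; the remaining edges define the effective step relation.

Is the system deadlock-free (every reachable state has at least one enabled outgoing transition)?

Reach set: {0,1,3}
  0: b→0  tau→3  [2 exit(s)]
  1: b→3  [1 exit(s)]
  3: b→1  b→3  [2 exit(s)]

Answer: DEADLOCK-FREE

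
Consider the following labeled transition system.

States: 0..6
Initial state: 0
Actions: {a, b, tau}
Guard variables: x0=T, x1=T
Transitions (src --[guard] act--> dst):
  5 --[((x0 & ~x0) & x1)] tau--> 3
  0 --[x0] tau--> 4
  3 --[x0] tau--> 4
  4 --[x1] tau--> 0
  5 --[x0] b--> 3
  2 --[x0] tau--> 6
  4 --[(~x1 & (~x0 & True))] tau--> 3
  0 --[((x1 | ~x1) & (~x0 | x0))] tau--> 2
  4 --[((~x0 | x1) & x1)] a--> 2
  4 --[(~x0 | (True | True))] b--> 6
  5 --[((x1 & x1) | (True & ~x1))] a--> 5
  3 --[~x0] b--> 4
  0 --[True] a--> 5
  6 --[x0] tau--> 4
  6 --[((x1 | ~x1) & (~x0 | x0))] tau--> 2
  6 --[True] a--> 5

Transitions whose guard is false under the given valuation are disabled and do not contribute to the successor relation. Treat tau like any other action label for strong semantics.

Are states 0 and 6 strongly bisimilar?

Compute ~ classes (split until stable):
  π0 = {{0,1,2,3,4,5,6}}
  π1 = {{0,6},{1},{2,3},{4},{5}}
  π2 = {{0,6},{1},{2},{3},{4},{5}}
6 equivalence class(es) (converged in 3)
[0]={0,6}  [6]={0,6}

Answer: BISIMILAR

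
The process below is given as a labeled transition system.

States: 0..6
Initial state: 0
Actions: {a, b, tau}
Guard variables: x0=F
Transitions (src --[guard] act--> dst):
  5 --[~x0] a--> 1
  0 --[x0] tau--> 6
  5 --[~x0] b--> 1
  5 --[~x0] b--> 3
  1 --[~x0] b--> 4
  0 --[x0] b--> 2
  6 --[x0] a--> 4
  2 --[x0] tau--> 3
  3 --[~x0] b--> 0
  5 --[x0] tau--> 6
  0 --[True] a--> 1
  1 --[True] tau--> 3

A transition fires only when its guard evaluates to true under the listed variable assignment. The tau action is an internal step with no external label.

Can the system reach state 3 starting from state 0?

Answer: REACHABLE

Trace:
After dropping false guards: 7 live edges.
Layer 0: {0}
Layer 1: {1}  now seen {0,1}
Layer 2: {3,4}  now seen {0,1,3,4}
R = {0,1,3,4}
trace reaching 3: a·tau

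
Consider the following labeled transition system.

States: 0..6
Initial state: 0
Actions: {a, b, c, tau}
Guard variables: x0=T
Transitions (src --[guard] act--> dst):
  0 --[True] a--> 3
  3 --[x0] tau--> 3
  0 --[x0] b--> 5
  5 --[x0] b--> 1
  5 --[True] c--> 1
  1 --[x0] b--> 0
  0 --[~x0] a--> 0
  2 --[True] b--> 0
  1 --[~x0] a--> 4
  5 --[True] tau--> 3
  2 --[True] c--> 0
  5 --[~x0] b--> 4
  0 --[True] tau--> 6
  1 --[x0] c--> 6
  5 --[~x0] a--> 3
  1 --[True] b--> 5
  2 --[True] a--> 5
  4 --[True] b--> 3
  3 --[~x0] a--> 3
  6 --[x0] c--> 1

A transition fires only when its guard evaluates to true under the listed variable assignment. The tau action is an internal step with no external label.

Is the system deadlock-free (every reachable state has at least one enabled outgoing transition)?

Answer: DEADLOCK-FREE

Working:
R = {0,1,3,5,6}
  0: a→3  b→5  tau→6  [deg 3]
  1: b→0  b→5  c→6  [deg 3]
  3: tau→3  [deg 1]
  5: b→1  c→1  tau→3  [deg 3]
  6: c→1  [deg 1]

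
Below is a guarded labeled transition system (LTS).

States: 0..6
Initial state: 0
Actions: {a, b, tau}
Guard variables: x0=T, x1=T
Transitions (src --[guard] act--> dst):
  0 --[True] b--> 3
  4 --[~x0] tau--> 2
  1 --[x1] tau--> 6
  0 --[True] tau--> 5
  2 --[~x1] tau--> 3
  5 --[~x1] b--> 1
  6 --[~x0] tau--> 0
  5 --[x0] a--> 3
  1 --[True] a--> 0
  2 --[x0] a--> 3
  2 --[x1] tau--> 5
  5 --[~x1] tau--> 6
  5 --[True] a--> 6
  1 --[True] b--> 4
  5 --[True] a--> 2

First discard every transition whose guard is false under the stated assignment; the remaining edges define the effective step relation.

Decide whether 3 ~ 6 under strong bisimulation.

Answer: BISIMILAR

Analysis:
Refine partition for ~:
  P[0] = {{0,1,2,3,4,5,6}}
  P[1] = {{0},{1},{2},{3,4,6},{5}}
5 equivalence class(es) (converged in 2)
[3]={3,4,6}  [6]={3,4,6}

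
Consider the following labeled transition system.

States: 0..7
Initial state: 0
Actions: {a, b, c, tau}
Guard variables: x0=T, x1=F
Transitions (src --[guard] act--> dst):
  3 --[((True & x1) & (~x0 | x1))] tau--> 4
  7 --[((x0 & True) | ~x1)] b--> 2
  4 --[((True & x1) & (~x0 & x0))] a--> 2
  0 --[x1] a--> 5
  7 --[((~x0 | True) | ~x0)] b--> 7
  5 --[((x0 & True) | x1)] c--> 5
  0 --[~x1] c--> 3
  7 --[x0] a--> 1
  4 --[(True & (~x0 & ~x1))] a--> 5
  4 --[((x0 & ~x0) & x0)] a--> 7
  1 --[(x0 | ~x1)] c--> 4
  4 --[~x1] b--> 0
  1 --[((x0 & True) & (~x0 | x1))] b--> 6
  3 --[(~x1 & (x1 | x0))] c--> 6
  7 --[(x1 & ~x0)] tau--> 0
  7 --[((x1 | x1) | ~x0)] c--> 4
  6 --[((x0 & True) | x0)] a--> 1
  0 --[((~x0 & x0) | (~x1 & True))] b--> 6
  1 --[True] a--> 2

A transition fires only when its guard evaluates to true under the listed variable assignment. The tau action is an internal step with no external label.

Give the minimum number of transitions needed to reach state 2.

BFS to 2:
  depth 0: {0}
  depth 1: {3,6}
  depth 2: {1}
  depth 3: {2,4}
depth(2)=3, e.g. b·a·a

Answer: 3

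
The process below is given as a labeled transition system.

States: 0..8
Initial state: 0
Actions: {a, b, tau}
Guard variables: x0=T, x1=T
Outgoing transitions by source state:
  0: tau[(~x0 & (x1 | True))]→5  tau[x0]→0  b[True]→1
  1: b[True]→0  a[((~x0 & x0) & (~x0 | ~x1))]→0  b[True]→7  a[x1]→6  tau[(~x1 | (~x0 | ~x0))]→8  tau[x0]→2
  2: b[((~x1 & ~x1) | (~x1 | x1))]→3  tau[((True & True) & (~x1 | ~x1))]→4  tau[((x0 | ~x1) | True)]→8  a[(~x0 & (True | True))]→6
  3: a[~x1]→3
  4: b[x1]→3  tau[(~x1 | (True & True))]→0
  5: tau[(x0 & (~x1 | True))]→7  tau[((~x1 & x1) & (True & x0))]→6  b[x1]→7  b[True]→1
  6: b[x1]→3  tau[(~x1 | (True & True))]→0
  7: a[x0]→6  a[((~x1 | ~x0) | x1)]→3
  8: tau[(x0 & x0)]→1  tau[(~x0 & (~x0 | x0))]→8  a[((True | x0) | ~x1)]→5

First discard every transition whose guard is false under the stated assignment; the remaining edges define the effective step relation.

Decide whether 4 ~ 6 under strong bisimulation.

Answer: BISIMILAR

Trace:
Bisimulation quotient by refinement:
  P[0] = {{0,1,2,3,4,5,6,7,8}}
  P[1] = {{0,2,4,5,6},{1},{3},{7},{8}}
  P[2] = {{0},{1},{2},{3},{4,6},{5},{7},{8}}
8 equivalence class(es) (converged in 3)
class of 4: {4,6}; class of 6: {4,6}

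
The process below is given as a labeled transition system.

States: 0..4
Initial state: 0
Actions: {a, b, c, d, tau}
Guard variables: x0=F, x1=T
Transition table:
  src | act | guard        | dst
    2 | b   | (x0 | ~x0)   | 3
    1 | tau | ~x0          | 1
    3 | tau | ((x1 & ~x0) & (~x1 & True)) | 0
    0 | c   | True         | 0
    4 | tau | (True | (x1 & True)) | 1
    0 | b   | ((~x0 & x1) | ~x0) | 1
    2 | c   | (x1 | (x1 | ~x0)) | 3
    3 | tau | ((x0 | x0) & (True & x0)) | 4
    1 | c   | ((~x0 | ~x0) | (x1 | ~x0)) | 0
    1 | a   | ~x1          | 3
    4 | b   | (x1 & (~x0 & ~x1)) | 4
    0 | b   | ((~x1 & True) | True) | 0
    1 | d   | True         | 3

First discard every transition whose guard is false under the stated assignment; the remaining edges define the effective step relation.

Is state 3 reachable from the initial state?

9 transition(s) survive guard evaluation.
Layer 0: {0}
Layer 1: {1}  cumulative {0,1}
Layer 2: {3}  cumulative {0,1,3}
Reach set: {0,1,3}
trace reaching 3: b·d

Answer: REACHABLE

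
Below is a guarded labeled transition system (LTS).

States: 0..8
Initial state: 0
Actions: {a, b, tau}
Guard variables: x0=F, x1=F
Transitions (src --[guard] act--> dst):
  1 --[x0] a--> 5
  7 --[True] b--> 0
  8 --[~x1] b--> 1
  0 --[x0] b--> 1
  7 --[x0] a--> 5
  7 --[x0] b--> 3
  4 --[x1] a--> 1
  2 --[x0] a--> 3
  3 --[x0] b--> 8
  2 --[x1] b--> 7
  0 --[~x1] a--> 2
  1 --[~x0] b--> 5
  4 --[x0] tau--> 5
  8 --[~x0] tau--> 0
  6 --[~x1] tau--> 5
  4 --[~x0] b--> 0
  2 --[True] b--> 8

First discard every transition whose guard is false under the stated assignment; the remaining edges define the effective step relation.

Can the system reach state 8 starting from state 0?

8 transition(s) survive guard evaluation.
Layer 0: {0}
Layer 1: {2}  total {0,2}
Layer 2: {8}  total {0,2,8}
Layer 3: {1}  total {0,1,2,8}
Layer 4: {5}  total {0,1,2,5,8}
R = {0,1,2,5,8}
Path to 8: a·b

Answer: REACHABLE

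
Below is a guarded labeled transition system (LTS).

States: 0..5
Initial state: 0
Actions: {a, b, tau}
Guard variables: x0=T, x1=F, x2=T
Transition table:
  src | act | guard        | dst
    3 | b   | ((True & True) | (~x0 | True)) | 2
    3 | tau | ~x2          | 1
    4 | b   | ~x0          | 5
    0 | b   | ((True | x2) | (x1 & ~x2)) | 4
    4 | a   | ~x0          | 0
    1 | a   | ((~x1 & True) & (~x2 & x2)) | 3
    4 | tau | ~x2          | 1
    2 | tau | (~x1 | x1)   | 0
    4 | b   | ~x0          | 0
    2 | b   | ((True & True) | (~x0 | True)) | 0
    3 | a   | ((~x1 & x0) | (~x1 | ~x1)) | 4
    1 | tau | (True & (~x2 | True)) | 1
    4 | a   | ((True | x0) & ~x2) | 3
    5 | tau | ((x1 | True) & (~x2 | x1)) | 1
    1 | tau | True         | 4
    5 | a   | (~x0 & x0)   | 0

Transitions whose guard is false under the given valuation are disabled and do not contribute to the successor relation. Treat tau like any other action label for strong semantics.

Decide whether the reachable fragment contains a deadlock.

R = {0,4}
  0: b→4  [deg 1]
  4: ∅  [STUCK]
witness 4: b

Answer: DEADLOCK at state 4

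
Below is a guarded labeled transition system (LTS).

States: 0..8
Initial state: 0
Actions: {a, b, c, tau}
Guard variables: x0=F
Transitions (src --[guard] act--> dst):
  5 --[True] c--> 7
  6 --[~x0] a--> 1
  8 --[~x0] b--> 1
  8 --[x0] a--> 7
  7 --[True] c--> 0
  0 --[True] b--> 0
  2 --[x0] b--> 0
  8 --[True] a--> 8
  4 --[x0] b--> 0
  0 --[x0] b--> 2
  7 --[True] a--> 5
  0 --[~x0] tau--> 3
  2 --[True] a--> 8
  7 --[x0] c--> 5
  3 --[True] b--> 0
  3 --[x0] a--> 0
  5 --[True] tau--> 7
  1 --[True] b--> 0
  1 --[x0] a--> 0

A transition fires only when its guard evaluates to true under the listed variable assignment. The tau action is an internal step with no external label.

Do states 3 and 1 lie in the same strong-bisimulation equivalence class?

Answer: BISIMILAR

Analysis:
Refine partition for ~:
  P[0] = {{0,1,2,3,4,5,6,7,8}}
  P[1] = {{0},{1,3},{2,6},{4},{5},{7},{8}}
  P[2] = {{0},{1,3},{2},{4},{5},{6},{7},{8}}
stable after 3 split(s): 8 block(s)
3∈{1,3}, 1∈{1,3}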